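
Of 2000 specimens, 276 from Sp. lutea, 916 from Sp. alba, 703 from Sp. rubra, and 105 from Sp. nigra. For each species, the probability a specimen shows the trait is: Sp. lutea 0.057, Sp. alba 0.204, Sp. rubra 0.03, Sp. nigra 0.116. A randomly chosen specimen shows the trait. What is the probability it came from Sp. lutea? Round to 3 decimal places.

Compute prior × likelihood for every hypothesis:
  Sp. lutea: 0.138 × 0.057 = 0.007866
  Sp. alba: 0.458 × 0.204 = 0.093432
  Sp. rubra: 0.3515 × 0.03 = 0.010545
  Sp. nigra: 0.0525 × 0.116 = 0.00609
Normalizing constant = 0.117933.
P(Sp. lutea | evidence) = 0.007866 / 0.117933 ≈ 0.067.

0.067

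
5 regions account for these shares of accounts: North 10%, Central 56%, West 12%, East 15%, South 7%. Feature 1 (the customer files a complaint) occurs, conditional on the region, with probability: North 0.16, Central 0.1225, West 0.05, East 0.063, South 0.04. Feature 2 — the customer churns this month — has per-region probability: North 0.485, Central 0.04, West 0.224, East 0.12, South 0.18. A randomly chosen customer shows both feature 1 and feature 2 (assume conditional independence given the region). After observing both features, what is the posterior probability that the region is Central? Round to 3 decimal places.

0.203

Prior × likelihood for each hypothesis:
  North: 0.1 × 0.16 × 0.485 = 0.00776
  Central: 0.56 × 0.1225 × 0.04 = 0.002744
  West: 0.12 × 0.05 × 0.224 = 0.001344
  East: 0.15 × 0.063 × 0.12 = 0.001134
  South: 0.07 × 0.04 × 0.18 = 0.000504
Sum = 0.013486.
P(Central | evidence) = 0.002744 / 0.013486 ≈ 0.203.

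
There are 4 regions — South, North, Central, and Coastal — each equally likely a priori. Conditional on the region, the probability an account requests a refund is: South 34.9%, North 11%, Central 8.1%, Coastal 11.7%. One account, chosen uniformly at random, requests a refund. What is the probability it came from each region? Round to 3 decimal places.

Since the prior is uniform, the posterior is proportional to the likelihood:
  South: 0.349
  North: 0.11
  Central: 0.081
  Coastal: 0.117
Sum = 0.657.
P(South | refund) = 0.349/0.657 ≈ 0.531
P(North | refund) = 0.11/0.657 ≈ 0.167
P(Central | refund) = 0.081/0.657 ≈ 0.123
P(Coastal | refund) = 0.117/0.657 ≈ 0.178

South 0.531, North 0.167, Central 0.123, Coastal 0.178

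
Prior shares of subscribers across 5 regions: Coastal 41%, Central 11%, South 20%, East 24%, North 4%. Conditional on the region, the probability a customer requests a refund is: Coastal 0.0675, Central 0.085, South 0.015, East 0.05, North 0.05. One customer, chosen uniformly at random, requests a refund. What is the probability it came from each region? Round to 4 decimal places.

Coastal 0.5123, Central 0.1731, South 0.0555, East 0.2221, North 0.0370

Compute prior × likelihood for every hypothesis:
  Coastal: 0.41 × 0.0675 = 0.027675
  Central: 0.11 × 0.085 = 0.00935
  South: 0.2 × 0.015 = 0.003
  East: 0.24 × 0.05 = 0.012
  North: 0.04 × 0.05 = 0.002
Total = 0.054025.
P(Coastal | refund) = 0.027675/0.054025 ≈ 0.5123
P(Central | refund) = 0.00935/0.054025 ≈ 0.1731
P(South | refund) = 0.003/0.054025 ≈ 0.0555
P(East | refund) = 0.012/0.054025 ≈ 0.2221
P(North | refund) = 0.002/0.054025 ≈ 0.0370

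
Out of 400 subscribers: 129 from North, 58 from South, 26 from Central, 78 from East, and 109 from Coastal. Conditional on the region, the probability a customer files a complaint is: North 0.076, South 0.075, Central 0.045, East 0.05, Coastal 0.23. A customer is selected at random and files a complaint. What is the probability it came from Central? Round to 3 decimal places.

0.026

Compute prior × likelihood for every hypothesis:
  North: 0.3225 × 0.076 = 0.02451
  South: 0.145 × 0.075 = 0.010875
  Central: 0.065 × 0.045 = 0.002925
  East: 0.195 × 0.05 = 0.00975
  Coastal: 0.2725 × 0.23 = 0.062675
Total = 0.110735.
P(Central | evidence) = 0.002925 / 0.110735 ≈ 0.026.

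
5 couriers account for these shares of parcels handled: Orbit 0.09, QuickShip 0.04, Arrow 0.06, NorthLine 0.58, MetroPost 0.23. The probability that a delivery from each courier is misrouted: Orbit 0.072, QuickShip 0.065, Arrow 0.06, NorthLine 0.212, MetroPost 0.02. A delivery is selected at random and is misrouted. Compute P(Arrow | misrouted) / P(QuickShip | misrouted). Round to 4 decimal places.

Unnormalized posteriors (prior × likelihood):
  Orbit: 0.09 × 0.072 = 0.00648
  QuickShip: 0.04 × 0.065 = 0.0026
  Arrow: 0.06 × 0.06 = 0.0036
  NorthLine: 0.58 × 0.212 = 0.12296
  MetroPost: 0.23 × 0.02 = 0.0046
Normalizing constant = 0.14024.
The ratio is 0.0036 / 0.0026 (the normalizer cancels) = 1.3846.

1.3846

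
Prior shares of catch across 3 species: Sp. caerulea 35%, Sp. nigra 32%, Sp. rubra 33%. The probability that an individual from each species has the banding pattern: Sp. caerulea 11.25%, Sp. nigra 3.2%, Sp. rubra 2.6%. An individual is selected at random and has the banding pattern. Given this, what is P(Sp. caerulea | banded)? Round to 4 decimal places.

Unnormalized posteriors (prior × likelihood):
  Sp. caerulea: 0.35 × 0.1125 = 0.039375
  Sp. nigra: 0.32 × 0.032 = 0.01024
  Sp. rubra: 0.33 × 0.026 = 0.00858
Total = 0.058195.
P(Sp. caerulea | evidence) = 0.039375 / 0.058195 ≈ 0.6766.

0.6766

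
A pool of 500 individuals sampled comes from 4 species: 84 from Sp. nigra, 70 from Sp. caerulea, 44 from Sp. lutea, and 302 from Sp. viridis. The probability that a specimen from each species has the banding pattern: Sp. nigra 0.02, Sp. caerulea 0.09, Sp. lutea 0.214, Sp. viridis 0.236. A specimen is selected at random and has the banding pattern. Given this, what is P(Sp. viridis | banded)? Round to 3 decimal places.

0.804

Unnormalized posteriors (prior × likelihood):
  Sp. nigra: 0.168 × 0.02 = 0.00336
  Sp. caerulea: 0.14 × 0.09 = 0.0126
  Sp. lutea: 0.088 × 0.214 = 0.018832
  Sp. viridis: 0.604 × 0.236 = 0.142544
Total = 0.177336.
P(Sp. viridis | evidence) = 0.142544 / 0.177336 ≈ 0.804.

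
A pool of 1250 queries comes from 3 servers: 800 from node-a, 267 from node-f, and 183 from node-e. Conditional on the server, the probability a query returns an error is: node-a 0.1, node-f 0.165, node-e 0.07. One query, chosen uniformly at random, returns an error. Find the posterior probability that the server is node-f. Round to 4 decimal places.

0.3219

By Bayes' rule, posterior ∝ prior × likelihood:
  node-a: 0.64 × 0.1 = 0.064
  node-f: 0.2136 × 0.165 = 0.035244
  node-e: 0.1464 × 0.07 = 0.010248
Normalizing constant = 0.109492.
P(node-f | evidence) = 0.035244 / 0.109492 ≈ 0.3219.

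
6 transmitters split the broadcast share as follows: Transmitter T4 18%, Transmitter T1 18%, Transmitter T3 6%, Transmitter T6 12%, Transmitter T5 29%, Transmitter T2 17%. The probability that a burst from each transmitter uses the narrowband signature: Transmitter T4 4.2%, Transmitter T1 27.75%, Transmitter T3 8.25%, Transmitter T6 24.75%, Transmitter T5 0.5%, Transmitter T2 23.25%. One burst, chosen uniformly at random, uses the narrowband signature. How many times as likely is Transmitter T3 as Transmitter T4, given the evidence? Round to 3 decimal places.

Unnormalized posteriors (prior × likelihood):
  Transmitter T4: 0.18 × 0.042 = 0.00756
  Transmitter T1: 0.18 × 0.2775 = 0.04995
  Transmitter T3: 0.06 × 0.0825 = 0.00495
  Transmitter T6: 0.12 × 0.2475 = 0.0297
  Transmitter T5: 0.29 × 0.005 = 0.00145
  Transmitter T2: 0.17 × 0.2325 = 0.039525
Total = 0.133135.
The ratio is 0.00495 / 0.00756 (the normalizer cancels) = 0.655.

0.655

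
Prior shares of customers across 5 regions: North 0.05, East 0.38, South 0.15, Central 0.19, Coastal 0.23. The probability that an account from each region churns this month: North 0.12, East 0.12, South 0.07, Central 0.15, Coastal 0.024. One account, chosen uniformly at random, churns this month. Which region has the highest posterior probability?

Compute prior × likelihood for every hypothesis:
  North: 0.05 × 0.12 = 0.006
  East: 0.38 × 0.12 = 0.0456
  South: 0.15 × 0.07 = 0.0105
  Central: 0.19 × 0.15 = 0.0285
  Coastal: 0.23 × 0.024 = 0.00552
Normalizing constant = 0.09612.
Largest term belongs to East, so East is most probable.

East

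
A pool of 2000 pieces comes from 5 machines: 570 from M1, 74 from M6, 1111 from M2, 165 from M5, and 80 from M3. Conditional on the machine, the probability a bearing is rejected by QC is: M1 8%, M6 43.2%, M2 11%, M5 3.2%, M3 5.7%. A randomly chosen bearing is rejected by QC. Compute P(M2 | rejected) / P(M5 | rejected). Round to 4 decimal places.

23.1458

Compute prior × likelihood for every hypothesis:
  M1: 0.285 × 0.08 = 0.0228
  M6: 0.037 × 0.432 = 0.015984
  M2: 0.5555 × 0.11 = 0.061105
  M5: 0.0825 × 0.032 = 0.00264
  M3: 0.04 × 0.057 = 0.00228
Sum = 0.104809.
The ratio is 0.061105 / 0.00264 (the normalizer cancels) = 23.1458.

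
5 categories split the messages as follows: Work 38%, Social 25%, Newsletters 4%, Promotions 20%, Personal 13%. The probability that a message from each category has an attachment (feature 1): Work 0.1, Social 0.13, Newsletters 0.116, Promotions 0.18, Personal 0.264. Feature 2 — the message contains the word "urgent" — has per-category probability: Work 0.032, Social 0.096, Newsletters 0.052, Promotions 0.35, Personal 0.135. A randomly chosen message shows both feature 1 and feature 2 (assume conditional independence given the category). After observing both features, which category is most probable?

Prior × likelihood for each hypothesis:
  Work: 0.38 × 0.1 × 0.032 = 0.001216
  Social: 0.25 × 0.13 × 0.096 = 0.00312
  Newsletters: 0.04 × 0.116 × 0.052 = 0.00024128
  Promotions: 0.2 × 0.18 × 0.35 = 0.0126
  Personal: 0.13 × 0.264 × 0.135 = 0.0046332
Total = 0.02181048.
Largest term belongs to Promotions, so Promotions is most probable.

Promotions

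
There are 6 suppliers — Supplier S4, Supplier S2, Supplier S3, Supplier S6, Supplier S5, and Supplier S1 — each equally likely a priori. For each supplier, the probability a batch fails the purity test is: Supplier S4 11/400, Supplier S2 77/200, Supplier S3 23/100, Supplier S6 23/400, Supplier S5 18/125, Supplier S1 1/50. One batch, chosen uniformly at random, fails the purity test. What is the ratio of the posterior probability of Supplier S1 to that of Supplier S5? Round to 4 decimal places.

0.1389

With a uniform prior (1/6 each), posterior ∝ likelihood:
  Supplier S4: 0.0275
  Supplier S2: 0.385
  Supplier S3: 0.23
  Supplier S6: 0.0575
  Supplier S5: 0.144
  Supplier S1: 0.02
Sum = 0.864.
The ratio is 0.02 / 0.144 (the normalizer cancels) = 0.1389.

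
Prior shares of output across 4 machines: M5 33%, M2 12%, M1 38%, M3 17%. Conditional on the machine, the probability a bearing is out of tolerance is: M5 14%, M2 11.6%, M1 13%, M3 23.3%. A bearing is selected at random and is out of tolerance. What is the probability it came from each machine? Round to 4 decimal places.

M5 0.3098, M2 0.0933, M1 0.3313, M3 0.2656

Compute prior × likelihood for every hypothesis:
  M5: 0.33 × 0.14 = 0.0462
  M2: 0.12 × 0.116 = 0.01392
  M1: 0.38 × 0.13 = 0.0494
  M3: 0.17 × 0.233 = 0.03961
Normalizing constant = 0.14913.
P(M5 | oversize) = 0.0462/0.14913 ≈ 0.3098
P(M2 | oversize) = 0.01392/0.14913 ≈ 0.0933
P(M1 | oversize) = 0.0494/0.14913 ≈ 0.3313
P(M3 | oversize) = 0.03961/0.14913 ≈ 0.2656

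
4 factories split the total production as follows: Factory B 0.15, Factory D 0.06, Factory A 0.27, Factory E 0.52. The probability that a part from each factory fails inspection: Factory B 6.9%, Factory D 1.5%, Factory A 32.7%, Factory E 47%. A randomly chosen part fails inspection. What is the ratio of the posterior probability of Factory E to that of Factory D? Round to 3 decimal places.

Prior × likelihood for each hypothesis:
  Factory B: 0.15 × 0.069 = 0.01035
  Factory D: 0.06 × 0.015 = 0.0009
  Factory A: 0.27 × 0.327 = 0.08829
  Factory E: 0.52 × 0.47 = 0.2444
Sum = 0.34394.
The ratio is 0.2444 / 0.0009 (the normalizer cancels) = 271.556.

271.556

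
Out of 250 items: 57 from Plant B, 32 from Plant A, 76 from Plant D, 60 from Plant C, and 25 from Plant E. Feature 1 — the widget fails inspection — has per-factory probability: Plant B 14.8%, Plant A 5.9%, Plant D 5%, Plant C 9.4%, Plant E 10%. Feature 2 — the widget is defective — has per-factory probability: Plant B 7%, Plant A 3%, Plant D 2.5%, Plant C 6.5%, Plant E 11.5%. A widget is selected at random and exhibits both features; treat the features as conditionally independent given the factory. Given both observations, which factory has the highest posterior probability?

Plant B

Prior × likelihood for each hypothesis:
  Plant B: 0.228 × 0.148 × 0.07 = 0.00236208
  Plant A: 0.128 × 0.059 × 0.03 = 0.00022656
  Plant D: 0.304 × 0.05 × 0.025 = 0.00038
  Plant C: 0.24 × 0.094 × 0.065 = 0.0014664
  Plant E: 0.1 × 0.1 × 0.115 = 0.00115
Sum = 0.00558504.
Largest term belongs to Plant B, so Plant B is most probable.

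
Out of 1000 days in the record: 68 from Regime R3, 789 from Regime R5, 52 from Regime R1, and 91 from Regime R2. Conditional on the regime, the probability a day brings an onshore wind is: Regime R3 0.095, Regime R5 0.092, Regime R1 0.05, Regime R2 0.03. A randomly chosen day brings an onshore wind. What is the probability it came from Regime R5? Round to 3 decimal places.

Compute prior × likelihood for every hypothesis:
  Regime R3: 0.068 × 0.095 = 0.00646
  Regime R5: 0.789 × 0.092 = 0.072588
  Regime R1: 0.052 × 0.05 = 0.0026
  Regime R2: 0.091 × 0.03 = 0.00273
Total = 0.084378.
P(Regime R5 | evidence) = 0.072588 / 0.084378 ≈ 0.860.

0.860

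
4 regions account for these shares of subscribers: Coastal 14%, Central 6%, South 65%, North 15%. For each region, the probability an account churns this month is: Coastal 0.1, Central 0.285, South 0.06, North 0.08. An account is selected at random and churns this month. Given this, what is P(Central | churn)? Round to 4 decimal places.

0.2083

By Bayes' rule, posterior ∝ prior × likelihood:
  Coastal: 0.14 × 0.1 = 0.014
  Central: 0.06 × 0.285 = 0.0171
  South: 0.65 × 0.06 = 0.039
  North: 0.15 × 0.08 = 0.012
Sum = 0.0821.
P(Central | evidence) = 0.0171 / 0.0821 ≈ 0.2083.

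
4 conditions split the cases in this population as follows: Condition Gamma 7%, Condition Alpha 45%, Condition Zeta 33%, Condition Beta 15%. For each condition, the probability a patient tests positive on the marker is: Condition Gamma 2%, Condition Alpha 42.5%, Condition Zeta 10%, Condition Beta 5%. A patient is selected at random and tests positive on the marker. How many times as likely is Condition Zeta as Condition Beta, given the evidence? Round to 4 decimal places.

Prior × likelihood for each hypothesis:
  Condition Gamma: 0.07 × 0.02 = 0.0014
  Condition Alpha: 0.45 × 0.425 = 0.19125
  Condition Zeta: 0.33 × 0.1 = 0.033
  Condition Beta: 0.15 × 0.05 = 0.0075
Total = 0.23315.
The ratio is 0.033 / 0.0075 (the normalizer cancels) = 4.4000.

4.4000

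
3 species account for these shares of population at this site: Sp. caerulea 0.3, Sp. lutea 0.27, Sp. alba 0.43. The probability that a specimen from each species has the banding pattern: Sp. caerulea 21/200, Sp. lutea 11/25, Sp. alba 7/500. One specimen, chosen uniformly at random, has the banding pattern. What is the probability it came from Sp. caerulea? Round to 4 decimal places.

Compute prior × likelihood for every hypothesis:
  Sp. caerulea: 0.3 × 0.105 = 0.0315
  Sp. lutea: 0.27 × 0.44 = 0.1188
  Sp. alba: 0.43 × 0.014 = 0.00602
Sum = 0.15632.
P(Sp. caerulea | evidence) = 0.0315 / 0.15632 ≈ 0.2015.

0.2015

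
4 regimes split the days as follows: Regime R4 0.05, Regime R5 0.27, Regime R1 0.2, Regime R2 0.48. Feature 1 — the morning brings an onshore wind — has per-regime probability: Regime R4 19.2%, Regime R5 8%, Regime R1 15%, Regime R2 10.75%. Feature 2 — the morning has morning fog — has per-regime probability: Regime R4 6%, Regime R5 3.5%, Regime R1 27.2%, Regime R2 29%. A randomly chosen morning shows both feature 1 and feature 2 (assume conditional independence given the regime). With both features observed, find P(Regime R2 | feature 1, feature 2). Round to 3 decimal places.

Prior × likelihood for each hypothesis:
  Regime R4: 0.05 × 0.192 × 0.06 = 0.000576
  Regime R5: 0.27 × 0.08 × 0.035 = 0.000756
  Regime R1: 0.2 × 0.15 × 0.272 = 0.00816
  Regime R2: 0.48 × 0.1075 × 0.29 = 0.014964
Sum = 0.024456.
P(Regime R2 | evidence) = 0.014964 / 0.024456 ≈ 0.612.

0.612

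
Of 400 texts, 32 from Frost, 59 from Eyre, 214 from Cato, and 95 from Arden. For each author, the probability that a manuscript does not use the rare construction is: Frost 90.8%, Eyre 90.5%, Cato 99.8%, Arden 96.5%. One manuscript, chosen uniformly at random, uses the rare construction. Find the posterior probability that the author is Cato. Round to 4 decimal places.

0.0348

Taking complements, P(rare-form | each) = Frost 0.092, Eyre 0.095, Cato 0.002, Arden 0.035.
Unnormalized posteriors (prior × likelihood):
  Frost: 0.08 × 0.092 = 0.00736
  Eyre: 0.1475 × 0.095 = 0.0140125
  Cato: 0.535 × 0.002 = 0.00107
  Arden: 0.2375 × 0.035 = 0.0083125
Total = 0.030755.
P(Cato | evidence) = 0.00107 / 0.030755 ≈ 0.0348.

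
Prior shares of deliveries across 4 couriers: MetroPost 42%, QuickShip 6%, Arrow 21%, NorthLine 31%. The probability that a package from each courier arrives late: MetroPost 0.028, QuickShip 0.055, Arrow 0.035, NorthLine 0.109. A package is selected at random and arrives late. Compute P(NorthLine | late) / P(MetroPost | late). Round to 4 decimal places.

2.8733

By Bayes' rule, posterior ∝ prior × likelihood:
  MetroPost: 0.42 × 0.028 = 0.01176
  QuickShip: 0.06 × 0.055 = 0.0033
  Arrow: 0.21 × 0.035 = 0.00735
  NorthLine: 0.31 × 0.109 = 0.03379
Total = 0.0562.
The ratio is 0.03379 / 0.01176 (the normalizer cancels) = 2.8733.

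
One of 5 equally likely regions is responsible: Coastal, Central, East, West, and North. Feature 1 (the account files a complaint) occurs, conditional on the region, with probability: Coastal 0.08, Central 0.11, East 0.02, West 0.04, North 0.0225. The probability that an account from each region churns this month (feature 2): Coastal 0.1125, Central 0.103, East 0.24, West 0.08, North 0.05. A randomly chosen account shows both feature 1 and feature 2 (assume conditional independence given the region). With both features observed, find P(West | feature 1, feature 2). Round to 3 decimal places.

0.109

Since the prior is uniform, the posterior is proportional to the likelihood:
  Coastal: 0.08 × 0.1125 = 0.009
  Central: 0.11 × 0.103 = 0.01133
  East: 0.02 × 0.24 = 0.0048
  West: 0.04 × 0.08 = 0.0032
  North: 0.0225 × 0.05 = 0.001125
Total = 0.029455.
P(West | evidence) = 0.0032 / 0.029455 ≈ 0.109.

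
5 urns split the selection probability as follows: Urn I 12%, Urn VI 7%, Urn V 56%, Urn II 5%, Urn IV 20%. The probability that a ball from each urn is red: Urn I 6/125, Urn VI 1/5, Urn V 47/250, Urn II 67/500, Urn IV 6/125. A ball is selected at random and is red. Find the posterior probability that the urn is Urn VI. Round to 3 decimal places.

Compute prior × likelihood for every hypothesis:
  Urn I: 0.12 × 0.048 = 0.00576
  Urn VI: 0.07 × 0.2 = 0.014
  Urn V: 0.56 × 0.188 = 0.10528
  Urn II: 0.05 × 0.134 = 0.0067
  Urn IV: 0.2 × 0.048 = 0.0096
Total = 0.14134.
P(Urn VI | evidence) = 0.014 / 0.14134 ≈ 0.099.

0.099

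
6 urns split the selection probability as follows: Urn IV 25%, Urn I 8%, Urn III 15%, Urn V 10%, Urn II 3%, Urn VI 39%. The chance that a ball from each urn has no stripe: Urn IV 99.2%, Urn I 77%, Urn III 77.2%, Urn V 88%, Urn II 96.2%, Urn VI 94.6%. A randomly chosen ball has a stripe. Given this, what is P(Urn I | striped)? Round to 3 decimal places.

0.207

Taking complements, P(striped | each) = Urn IV 0.008, Urn I 0.23, Urn III 0.228, Urn V 0.12, Urn II 0.038, Urn VI 0.054.
Unnormalized posteriors (prior × likelihood):
  Urn IV: 0.25 × 0.008 = 0.002
  Urn I: 0.08 × 0.23 = 0.0184
  Urn III: 0.15 × 0.228 = 0.0342
  Urn V: 0.1 × 0.12 = 0.012
  Urn II: 0.03 × 0.038 = 0.00114
  Urn VI: 0.39 × 0.054 = 0.02106
Normalizing constant = 0.0888.
P(Urn I | evidence) = 0.0184 / 0.0888 ≈ 0.207.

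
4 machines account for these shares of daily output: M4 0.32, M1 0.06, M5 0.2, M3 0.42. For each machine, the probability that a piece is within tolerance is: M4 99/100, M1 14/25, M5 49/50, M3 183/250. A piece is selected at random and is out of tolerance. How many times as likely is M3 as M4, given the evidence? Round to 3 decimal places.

35.175

Taking complements, P(oversize | each) = M4 0.01, M1 0.44, M5 0.02, M3 0.268.
Unnormalized posteriors (prior × likelihood):
  M4: 0.32 × 0.01 = 0.0032
  M1: 0.06 × 0.44 = 0.0264
  M5: 0.2 × 0.02 = 0.004
  M3: 0.42 × 0.268 = 0.11256
Normalizing constant = 0.14616.
The ratio is 0.11256 / 0.0032 (the normalizer cancels) = 35.175.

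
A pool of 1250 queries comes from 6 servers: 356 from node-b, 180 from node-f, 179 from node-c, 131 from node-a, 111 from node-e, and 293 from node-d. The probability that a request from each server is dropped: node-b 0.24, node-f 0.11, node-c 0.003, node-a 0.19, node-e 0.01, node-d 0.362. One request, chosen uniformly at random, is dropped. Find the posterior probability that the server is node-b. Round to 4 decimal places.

Unnormalized posteriors (prior × likelihood):
  node-b: 0.2848 × 0.24 = 0.068352
  node-f: 0.144 × 0.11 = 0.01584
  node-c: 0.1432 × 0.003 = 0.0004296
  node-a: 0.1048 × 0.19 = 0.019912
  node-e: 0.0888 × 0.01 = 0.000888
  node-d: 0.2344 × 0.362 = 0.0848528
Sum = 0.1902744.
P(node-b | evidence) = 0.068352 / 0.1902744 ≈ 0.3592.

0.3592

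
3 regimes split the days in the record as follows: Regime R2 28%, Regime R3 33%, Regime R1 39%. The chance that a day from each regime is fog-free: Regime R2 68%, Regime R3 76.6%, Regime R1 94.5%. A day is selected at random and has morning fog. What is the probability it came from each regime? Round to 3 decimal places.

Regime R2 0.476, Regime R3 0.410, Regime R1 0.114

Taking complements, P(fog | each) = Regime R2 0.32, Regime R3 0.234, Regime R1 0.055.
By Bayes' rule, posterior ∝ prior × likelihood:
  Regime R2: 0.28 × 0.32 = 0.0896
  Regime R3: 0.33 × 0.234 = 0.07722
  Regime R1: 0.39 × 0.055 = 0.02145
Total = 0.18827.
P(Regime R2 | fog) = 0.0896/0.18827 ≈ 0.476
P(Regime R3 | fog) = 0.07722/0.18827 ≈ 0.410
P(Regime R1 | fog) = 0.02145/0.18827 ≈ 0.114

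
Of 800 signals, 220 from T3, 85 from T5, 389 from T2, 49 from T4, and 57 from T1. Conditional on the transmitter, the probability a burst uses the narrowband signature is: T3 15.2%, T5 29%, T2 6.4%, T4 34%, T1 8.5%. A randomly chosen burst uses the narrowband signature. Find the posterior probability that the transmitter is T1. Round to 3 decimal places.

0.046

Compute prior × likelihood for every hypothesis:
  T3: 0.275 × 0.152 = 0.0418
  T5: 0.10625 × 0.29 = 0.0308125
  T2: 0.48625 × 0.064 = 0.03112
  T4: 0.06125 × 0.34 = 0.020825
  T1: 0.07125 × 0.085 = 0.00605625
Total = 0.13061375.
P(T1 | evidence) = 0.00605625 / 0.13061375 ≈ 0.046.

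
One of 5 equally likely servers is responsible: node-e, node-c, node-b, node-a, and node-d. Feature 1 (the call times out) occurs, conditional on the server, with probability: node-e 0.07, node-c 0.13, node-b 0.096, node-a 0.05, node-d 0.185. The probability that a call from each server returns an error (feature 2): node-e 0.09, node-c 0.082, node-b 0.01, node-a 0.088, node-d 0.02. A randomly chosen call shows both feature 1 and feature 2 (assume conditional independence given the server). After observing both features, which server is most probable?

node-c

With a uniform prior (1/5 each), posterior ∝ likelihood:
  node-e: 0.07 × 0.09 = 0.0063
  node-c: 0.13 × 0.082 = 0.01066
  node-b: 0.096 × 0.01 = 0.00096
  node-a: 0.05 × 0.088 = 0.0044
  node-d: 0.185 × 0.02 = 0.0037
Total = 0.02602.
Largest term belongs to node-c, so node-c is most probable.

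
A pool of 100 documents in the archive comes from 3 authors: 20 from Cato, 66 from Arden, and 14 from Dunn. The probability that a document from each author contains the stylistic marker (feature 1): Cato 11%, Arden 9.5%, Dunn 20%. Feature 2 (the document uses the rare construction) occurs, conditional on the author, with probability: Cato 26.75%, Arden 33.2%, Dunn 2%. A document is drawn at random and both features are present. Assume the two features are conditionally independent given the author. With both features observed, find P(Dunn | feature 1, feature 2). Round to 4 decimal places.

Prior × likelihood for each hypothesis:
  Cato: 0.2 × 0.11 × 0.2675 = 0.005885
  Arden: 0.66 × 0.095 × 0.332 = 0.0208164
  Dunn: 0.14 × 0.2 × 0.02 = 0.00056
Normalizing constant = 0.0272614.
P(Dunn | evidence) = 0.00056 / 0.0272614 ≈ 0.0205.

0.0205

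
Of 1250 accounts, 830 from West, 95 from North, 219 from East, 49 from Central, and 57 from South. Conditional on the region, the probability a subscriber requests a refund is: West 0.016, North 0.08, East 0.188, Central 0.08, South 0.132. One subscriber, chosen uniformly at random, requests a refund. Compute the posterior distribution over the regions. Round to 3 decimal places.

West 0.181, North 0.103, East 0.560, Central 0.053, South 0.102

By Bayes' rule, posterior ∝ prior × likelihood:
  West: 0.664 × 0.016 = 0.010624
  North: 0.076 × 0.08 = 0.00608
  East: 0.1752 × 0.188 = 0.0329376
  Central: 0.0392 × 0.08 = 0.003136
  South: 0.0456 × 0.132 = 0.0060192
Total = 0.0587968.
P(West | refund) = 0.010624/0.0587968 ≈ 0.181
P(North | refund) = 0.00608/0.0587968 ≈ 0.103
P(East | refund) = 0.0329376/0.0587968 ≈ 0.560
P(Central | refund) = 0.003136/0.0587968 ≈ 0.053
P(South | refund) = 0.0060192/0.0587968 ≈ 0.102
(Check: 0.181+0.103+0.560+0.053+0.102 = 0.999.)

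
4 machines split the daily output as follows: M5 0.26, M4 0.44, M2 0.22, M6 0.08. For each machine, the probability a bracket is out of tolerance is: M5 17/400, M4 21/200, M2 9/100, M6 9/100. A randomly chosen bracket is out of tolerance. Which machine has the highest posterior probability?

Compute prior × likelihood for every hypothesis:
  M5: 0.26 × 0.0425 = 0.01105
  M4: 0.44 × 0.105 = 0.0462
  M2: 0.22 × 0.09 = 0.0198
  M6: 0.08 × 0.09 = 0.0072
Normalizing constant = 0.08425.
Largest term belongs to M4, so M4 is most probable.

M4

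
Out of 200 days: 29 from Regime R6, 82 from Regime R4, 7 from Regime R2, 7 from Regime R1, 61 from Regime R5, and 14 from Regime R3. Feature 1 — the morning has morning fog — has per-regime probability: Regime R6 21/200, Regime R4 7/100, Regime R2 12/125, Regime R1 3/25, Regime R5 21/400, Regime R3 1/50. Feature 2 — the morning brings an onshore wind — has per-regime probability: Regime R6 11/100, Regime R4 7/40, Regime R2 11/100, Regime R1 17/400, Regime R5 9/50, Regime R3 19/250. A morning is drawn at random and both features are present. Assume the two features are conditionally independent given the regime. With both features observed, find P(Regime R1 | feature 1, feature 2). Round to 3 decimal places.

Compute prior × likelihood for every hypothesis:
  Regime R6: 0.145 × 0.105 × 0.11 = 0.00167475
  Regime R4: 0.41 × 0.07 × 0.175 = 0.0050225
  Regime R2: 0.035 × 0.096 × 0.11 = 0.0003696
  Regime R1: 0.035 × 0.12 × 0.0425 = 0.0001785
  Regime R5: 0.305 × 0.0525 × 0.18 = 0.00288225
  Regime R3: 0.07 × 0.02 × 0.076 = 0.0001064
Sum = 0.010234.
P(Regime R1 | evidence) = 0.0001785 / 0.010234 ≈ 0.017.

0.017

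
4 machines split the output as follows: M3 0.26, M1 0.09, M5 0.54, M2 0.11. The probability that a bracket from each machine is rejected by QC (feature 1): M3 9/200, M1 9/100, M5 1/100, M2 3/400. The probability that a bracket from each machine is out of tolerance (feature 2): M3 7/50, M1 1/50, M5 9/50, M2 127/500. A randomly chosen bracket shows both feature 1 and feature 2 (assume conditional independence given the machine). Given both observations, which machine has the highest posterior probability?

Unnormalized posteriors (prior × likelihood):
  M3: 0.26 × 0.045 × 0.14 = 0.001638
  M1: 0.09 × 0.09 × 0.02 = 0.000162
  M5: 0.54 × 0.01 × 0.18 = 0.000972
  M2: 0.11 × 0.0075 × 0.254 = 0.00020955
Sum = 0.00298155.
Largest term belongs to M3, so M3 is most probable.

M3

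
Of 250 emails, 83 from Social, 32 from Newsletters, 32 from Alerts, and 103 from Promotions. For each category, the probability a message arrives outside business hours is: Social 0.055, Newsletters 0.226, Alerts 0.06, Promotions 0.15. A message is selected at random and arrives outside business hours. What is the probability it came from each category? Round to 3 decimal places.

Social 0.157, Newsletters 0.248, Alerts 0.066, Promotions 0.530

By Bayes' rule, posterior ∝ prior × likelihood:
  Social: 0.332 × 0.055 = 0.01826
  Newsletters: 0.128 × 0.226 = 0.028928
  Alerts: 0.128 × 0.06 = 0.00768
  Promotions: 0.412 × 0.15 = 0.0618
Sum = 0.116668.
P(Social | off-hours) = 0.01826/0.116668 ≈ 0.157
P(Newsletters | off-hours) = 0.028928/0.116668 ≈ 0.248
P(Alerts | off-hours) = 0.00768/0.116668 ≈ 0.066
P(Promotions | off-hours) = 0.0618/0.116668 ≈ 0.530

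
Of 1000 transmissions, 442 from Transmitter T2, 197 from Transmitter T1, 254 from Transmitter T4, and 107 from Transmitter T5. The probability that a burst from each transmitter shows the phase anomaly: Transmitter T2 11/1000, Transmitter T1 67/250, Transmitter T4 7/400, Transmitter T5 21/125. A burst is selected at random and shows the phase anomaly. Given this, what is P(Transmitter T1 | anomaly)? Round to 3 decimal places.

0.659

By Bayes' rule, posterior ∝ prior × likelihood:
  Transmitter T2: 0.442 × 0.011 = 0.004862
  Transmitter T1: 0.197 × 0.268 = 0.052796
  Transmitter T4: 0.254 × 0.0175 = 0.004445
  Transmitter T5: 0.107 × 0.168 = 0.017976
Sum = 0.080079.
P(Transmitter T1 | evidence) = 0.052796 / 0.080079 ≈ 0.659.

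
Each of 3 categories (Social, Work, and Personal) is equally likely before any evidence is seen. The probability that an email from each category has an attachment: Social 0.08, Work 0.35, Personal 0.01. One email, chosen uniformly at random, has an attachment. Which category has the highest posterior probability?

Work

Since the prior is uniform, the posterior is proportional to the likelihood:
  Social: 0.08
  Work: 0.35
  Personal: 0.01
Sum = 0.44.
Largest term belongs to Work, so Work is most probable.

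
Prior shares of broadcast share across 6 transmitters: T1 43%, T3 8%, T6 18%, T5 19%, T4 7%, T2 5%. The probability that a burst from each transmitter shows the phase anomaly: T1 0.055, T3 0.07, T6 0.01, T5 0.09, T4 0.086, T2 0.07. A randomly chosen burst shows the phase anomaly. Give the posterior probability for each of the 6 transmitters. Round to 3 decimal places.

T1 0.410, T3 0.097, T6 0.031, T5 0.297, T4 0.104, T2 0.061

Compute prior × likelihood for every hypothesis:
  T1: 0.43 × 0.055 = 0.02365
  T3: 0.08 × 0.07 = 0.0056
  T6: 0.18 × 0.01 = 0.0018
  T5: 0.19 × 0.09 = 0.0171
  T4: 0.07 × 0.086 = 0.00602
  T2: 0.05 × 0.07 = 0.0035
Normalizing constant = 0.05767.
P(T1 | anomaly) = 0.02365/0.05767 ≈ 0.410
P(T3 | anomaly) = 0.0056/0.05767 ≈ 0.097
P(T6 | anomaly) = 0.0018/0.05767 ≈ 0.031
P(T5 | anomaly) = 0.0171/0.05767 ≈ 0.297
P(T4 | anomaly) = 0.00602/0.05767 ≈ 0.104
P(T2 | anomaly) = 0.0035/0.05767 ≈ 0.061
(Check: 0.410+0.097+0.031+0.297+0.104+0.061 = 1.000.)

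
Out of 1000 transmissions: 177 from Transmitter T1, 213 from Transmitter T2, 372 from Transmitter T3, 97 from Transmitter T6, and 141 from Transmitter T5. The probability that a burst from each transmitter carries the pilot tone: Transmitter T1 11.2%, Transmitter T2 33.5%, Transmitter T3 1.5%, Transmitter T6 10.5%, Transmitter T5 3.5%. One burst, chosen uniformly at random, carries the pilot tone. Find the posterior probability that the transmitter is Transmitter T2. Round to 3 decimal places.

0.638

By Bayes' rule, posterior ∝ prior × likelihood:
  Transmitter T1: 0.177 × 0.112 = 0.019824
  Transmitter T2: 0.213 × 0.335 = 0.071355
  Transmitter T3: 0.372 × 0.015 = 0.00558
  Transmitter T6: 0.097 × 0.105 = 0.010185
  Transmitter T5: 0.141 × 0.035 = 0.004935
Sum = 0.111879.
P(Transmitter T2 | evidence) = 0.071355 / 0.111879 ≈ 0.638.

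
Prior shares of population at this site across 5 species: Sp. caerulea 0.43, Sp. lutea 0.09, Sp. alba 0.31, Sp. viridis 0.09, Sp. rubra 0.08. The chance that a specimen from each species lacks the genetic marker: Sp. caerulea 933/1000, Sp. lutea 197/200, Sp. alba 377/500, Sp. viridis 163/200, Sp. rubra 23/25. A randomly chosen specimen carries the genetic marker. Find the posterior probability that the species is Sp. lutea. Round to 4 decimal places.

0.0104

Taking complements, P(marker | each) = Sp. caerulea 0.067, Sp. lutea 0.015, Sp. alba 0.246, Sp. viridis 0.185, Sp. rubra 0.08.
Prior × likelihood for each hypothesis:
  Sp. caerulea: 0.43 × 0.067 = 0.02881
  Sp. lutea: 0.09 × 0.015 = 0.00135
  Sp. alba: 0.31 × 0.246 = 0.07626
  Sp. viridis: 0.09 × 0.185 = 0.01665
  Sp. rubra: 0.08 × 0.08 = 0.0064
Total = 0.12947.
P(Sp. lutea | evidence) = 0.00135 / 0.12947 ≈ 0.0104.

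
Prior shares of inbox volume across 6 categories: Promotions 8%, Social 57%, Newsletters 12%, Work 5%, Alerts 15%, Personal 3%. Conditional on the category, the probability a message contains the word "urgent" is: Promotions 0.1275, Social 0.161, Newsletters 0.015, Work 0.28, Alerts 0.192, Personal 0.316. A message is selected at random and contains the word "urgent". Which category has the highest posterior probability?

Social

By Bayes' rule, posterior ∝ prior × likelihood:
  Promotions: 0.08 × 0.1275 = 0.0102
  Social: 0.57 × 0.161 = 0.09177
  Newsletters: 0.12 × 0.015 = 0.0018
  Work: 0.05 × 0.28 = 0.014
  Alerts: 0.15 × 0.192 = 0.0288
  Personal: 0.03 × 0.316 = 0.00948
Normalizing constant = 0.15605.
Largest term belongs to Social, so Social is most probable.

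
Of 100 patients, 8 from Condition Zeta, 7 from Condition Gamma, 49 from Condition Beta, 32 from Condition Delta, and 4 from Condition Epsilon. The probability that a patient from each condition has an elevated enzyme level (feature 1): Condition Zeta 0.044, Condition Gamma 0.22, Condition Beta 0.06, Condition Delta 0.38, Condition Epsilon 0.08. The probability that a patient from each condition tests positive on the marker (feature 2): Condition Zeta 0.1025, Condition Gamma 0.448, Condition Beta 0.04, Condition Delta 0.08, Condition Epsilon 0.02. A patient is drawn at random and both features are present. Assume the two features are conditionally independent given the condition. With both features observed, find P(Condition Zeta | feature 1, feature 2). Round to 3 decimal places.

Prior × likelihood for each hypothesis:
  Condition Zeta: 0.08 × 0.044 × 0.1025 = 0.0003608
  Condition Gamma: 0.07 × 0.22 × 0.448 = 0.0068992
  Condition Beta: 0.49 × 0.06 × 0.04 = 0.001176
  Condition Delta: 0.32 × 0.38 × 0.08 = 0.009728
  Condition Epsilon: 0.04 × 0.08 × 0.02 = 0.000064
Total = 0.018228.
P(Condition Zeta | evidence) = 0.0003608 / 0.018228 ≈ 0.020.

0.020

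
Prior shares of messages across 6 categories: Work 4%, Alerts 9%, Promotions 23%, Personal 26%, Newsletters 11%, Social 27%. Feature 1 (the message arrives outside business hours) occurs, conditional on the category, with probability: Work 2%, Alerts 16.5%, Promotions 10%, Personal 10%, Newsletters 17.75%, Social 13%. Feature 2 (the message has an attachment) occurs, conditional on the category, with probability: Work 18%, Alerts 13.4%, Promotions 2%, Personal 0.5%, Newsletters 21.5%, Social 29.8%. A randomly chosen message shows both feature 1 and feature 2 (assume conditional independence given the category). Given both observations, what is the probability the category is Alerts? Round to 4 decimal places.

0.1145

Unnormalized posteriors (prior × likelihood):
  Work: 0.04 × 0.02 × 0.18 = 0.000144
  Alerts: 0.09 × 0.165 × 0.134 = 0.0019899
  Promotions: 0.23 × 0.1 × 0.02 = 0.00046
  Personal: 0.26 × 0.1 × 0.005 = 0.00013
  Newsletters: 0.11 × 0.1775 × 0.215 = 0.004197875
  Social: 0.27 × 0.13 × 0.298 = 0.0104598
Total = 0.017381575.
P(Alerts | evidence) = 0.0019899 / 0.017381575 ≈ 0.1145.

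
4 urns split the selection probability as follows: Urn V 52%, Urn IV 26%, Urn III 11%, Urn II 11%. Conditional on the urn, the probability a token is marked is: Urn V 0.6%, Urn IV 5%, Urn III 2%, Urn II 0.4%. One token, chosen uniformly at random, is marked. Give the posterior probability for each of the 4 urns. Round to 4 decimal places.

Urn V 0.1663, Urn IV 0.6930, Urn III 0.1173, Urn II 0.0235

By Bayes' rule, posterior ∝ prior × likelihood:
  Urn V: 0.52 × 0.006 = 0.00312
  Urn IV: 0.26 × 0.05 = 0.013
  Urn III: 0.11 × 0.02 = 0.0022
  Urn II: 0.11 × 0.004 = 0.00044
Total = 0.01876.
P(Urn V | marked) = 0.00312/0.01876 ≈ 0.1663
P(Urn IV | marked) = 0.013/0.01876 ≈ 0.6930
P(Urn III | marked) = 0.0022/0.01876 ≈ 0.1173
P(Urn II | marked) = 0.00044/0.01876 ≈ 0.0235
(Check: 0.1663+0.6930+0.1173+0.0235 = 1.0001.)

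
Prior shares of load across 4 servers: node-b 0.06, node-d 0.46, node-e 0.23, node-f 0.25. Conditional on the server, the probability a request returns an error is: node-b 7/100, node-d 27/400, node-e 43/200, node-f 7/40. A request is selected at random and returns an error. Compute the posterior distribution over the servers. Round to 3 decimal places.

node-b 0.033, node-d 0.242, node-e 0.385, node-f 0.341

Prior × likelihood for each hypothesis:
  node-b: 0.06 × 0.07 = 0.0042
  node-d: 0.46 × 0.0675 = 0.03105
  node-e: 0.23 × 0.215 = 0.04945
  node-f: 0.25 × 0.175 = 0.04375
Sum = 0.12845.
P(node-b | error) = 0.0042/0.12845 ≈ 0.033
P(node-d | error) = 0.03105/0.12845 ≈ 0.242
P(node-e | error) = 0.04945/0.12845 ≈ 0.385
P(node-f | error) = 0.04375/0.12845 ≈ 0.341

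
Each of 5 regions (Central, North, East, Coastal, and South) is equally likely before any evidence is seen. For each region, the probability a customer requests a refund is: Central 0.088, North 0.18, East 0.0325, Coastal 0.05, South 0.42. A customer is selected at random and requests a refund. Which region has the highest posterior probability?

South

With a uniform prior (1/5 each), posterior ∝ likelihood:
  Central: 0.088
  North: 0.18
  East: 0.0325
  Coastal: 0.05
  South: 0.42
Total = 0.7705.
Largest term belongs to South, so South is most probable.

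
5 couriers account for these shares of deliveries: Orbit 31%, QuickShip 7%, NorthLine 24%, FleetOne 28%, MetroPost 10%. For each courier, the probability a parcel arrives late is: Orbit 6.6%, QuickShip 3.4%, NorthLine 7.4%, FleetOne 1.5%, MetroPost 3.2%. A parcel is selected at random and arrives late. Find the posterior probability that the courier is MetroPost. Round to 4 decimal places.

By Bayes' rule, posterior ∝ prior × likelihood:
  Orbit: 0.31 × 0.066 = 0.02046
  QuickShip: 0.07 × 0.034 = 0.00238
  NorthLine: 0.24 × 0.074 = 0.01776
  FleetOne: 0.28 × 0.015 = 0.0042
  MetroPost: 0.1 × 0.032 = 0.0032
Sum = 0.048.
P(MetroPost | evidence) = 0.0032 / 0.048 ≈ 0.0667.

0.0667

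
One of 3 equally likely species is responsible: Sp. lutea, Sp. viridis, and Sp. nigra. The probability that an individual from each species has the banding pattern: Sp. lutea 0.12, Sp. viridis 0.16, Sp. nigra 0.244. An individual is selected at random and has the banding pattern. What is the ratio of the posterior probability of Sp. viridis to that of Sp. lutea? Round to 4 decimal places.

With a uniform prior (1/3 each), posterior ∝ likelihood:
  Sp. lutea: 0.12
  Sp. viridis: 0.16
  Sp. nigra: 0.244
Total = 0.524.
The ratio is 0.16 / 0.12 (the normalizer cancels) = 1.3333.

1.3333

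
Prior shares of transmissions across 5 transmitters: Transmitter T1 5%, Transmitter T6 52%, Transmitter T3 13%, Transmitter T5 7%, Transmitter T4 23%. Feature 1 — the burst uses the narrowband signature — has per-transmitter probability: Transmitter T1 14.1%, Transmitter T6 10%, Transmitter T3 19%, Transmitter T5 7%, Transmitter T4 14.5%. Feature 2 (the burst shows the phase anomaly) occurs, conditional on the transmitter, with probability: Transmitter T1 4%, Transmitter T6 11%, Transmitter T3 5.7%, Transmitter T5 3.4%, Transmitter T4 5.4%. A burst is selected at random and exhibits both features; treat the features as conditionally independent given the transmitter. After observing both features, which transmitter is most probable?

By Bayes' rule, posterior ∝ prior × likelihood:
  Transmitter T1: 0.05 × 0.141 × 0.04 = 0.000282
  Transmitter T6: 0.52 × 0.1 × 0.11 = 0.00572
  Transmitter T3: 0.13 × 0.19 × 0.057 = 0.0014079
  Transmitter T5: 0.07 × 0.07 × 0.034 = 0.0001666
  Transmitter T4: 0.23 × 0.145 × 0.054 = 0.0018009
Normalizing constant = 0.0093774.
Largest term belongs to Transmitter T6, so Transmitter T6 is most probable.

Transmitter T6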